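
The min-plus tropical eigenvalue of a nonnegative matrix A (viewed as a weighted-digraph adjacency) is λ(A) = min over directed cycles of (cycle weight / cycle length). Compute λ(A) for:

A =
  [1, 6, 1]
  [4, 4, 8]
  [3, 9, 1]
λ(A) = 1

Enumerate directed cycles and compute their means (weight / length). Sample:
  cycle 0 → 0: weight = 1, length = 1, mean = 1/1 ≈ 1.000
  cycle 1 → 1: weight = 4, length = 1, mean = 4/1 ≈ 4.000
  cycle 2 → 2: weight = 1, length = 1, mean = 1/1 ≈ 1.000
  cycle 0 → 1 → 0: weight = 10, length = 2, mean = 10/2 ≈ 5.000
  cycle 0 → 2 → 0: weight = 4, length = 2, mean = 4/2 ≈ 2.000
  cycle 1 → 0 → 1: weight = 10, length = 2, mean = 10/2 ≈ 5.000
Minimum mean = 1.000, attained e.g. along the cycle 0 → 0 with weight 1 and length 1. So λ(A) = 1/1 = 1.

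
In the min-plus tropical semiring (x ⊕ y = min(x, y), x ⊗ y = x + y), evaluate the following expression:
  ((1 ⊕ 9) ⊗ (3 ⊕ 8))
((1 ⊕ 9) ⊗ (3 ⊕ 8)) = 4

Expand innermost to outermost. Recall ⊕ takes the minimum of its arguments and ⊗ takes their sum. Working out the expression ((1 ⊕ 9) ⊗ (3 ⊕ 8)) gives 4.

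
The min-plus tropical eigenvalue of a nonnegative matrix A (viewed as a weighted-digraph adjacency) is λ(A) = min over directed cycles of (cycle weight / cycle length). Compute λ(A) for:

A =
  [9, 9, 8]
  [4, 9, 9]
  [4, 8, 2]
λ(A) = 2

Enumerate directed cycles and compute their means (weight / length). Sample:
  cycle 0 → 0: weight = 9, length = 1, mean = 9/1 ≈ 9.000
  cycle 1 → 1: weight = 9, length = 1, mean = 9/1 ≈ 9.000
  cycle 2 → 2: weight = 2, length = 1, mean = 2/1 ≈ 2.000
  cycle 0 → 1 → 0: weight = 13, length = 2, mean = 13/2 ≈ 6.500
  cycle 0 → 2 → 0: weight = 12, length = 2, mean = 12/2 ≈ 6.000
  cycle 1 → 0 → 1: weight = 13, length = 2, mean = 13/2 ≈ 6.500
Minimum mean = 2.000, attained e.g. along the cycle 2 → 2 with weight 2 and length 1. So λ(A) = 2/1 = 2.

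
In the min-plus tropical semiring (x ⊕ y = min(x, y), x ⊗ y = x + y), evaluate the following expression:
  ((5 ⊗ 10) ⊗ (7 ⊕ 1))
((5 ⊗ 10) ⊗ (7 ⊕ 1)) = 16

Expand innermost to outermost. Recall ⊕ takes the minimum of its arguments and ⊗ takes their sum. Working out the expression ((5 ⊗ 10) ⊗ (7 ⊕ 1)) gives 16.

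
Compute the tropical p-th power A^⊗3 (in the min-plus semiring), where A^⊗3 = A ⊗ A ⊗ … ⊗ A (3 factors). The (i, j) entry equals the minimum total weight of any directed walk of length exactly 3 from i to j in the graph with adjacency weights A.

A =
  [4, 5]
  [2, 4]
A^⊗3 =
  [11, 12]
  [9, 11]

Each entry (A^⊗3)_ij equals the minimum over all length-3 walks i = v_0 → v_1 → … → v_3 = j of Σ_t A[v_t][v_{t+1}]. For example, for (i, j) = (0, 1) we minimise over 4 possible intermediate vertex sequences; the minimum is 12, attained along the walk 0 → 1 → 0 → 1.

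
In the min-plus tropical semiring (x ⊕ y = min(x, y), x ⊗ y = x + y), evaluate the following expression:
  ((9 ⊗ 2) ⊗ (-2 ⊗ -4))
((9 ⊗ 2) ⊗ (-2 ⊗ -4)) = 5

Expand innermost to outermost. Recall ⊕ takes the minimum of its arguments and ⊗ takes their sum. Working out the expression ((9 ⊗ 2) ⊗ (-2 ⊗ -4)) gives 5.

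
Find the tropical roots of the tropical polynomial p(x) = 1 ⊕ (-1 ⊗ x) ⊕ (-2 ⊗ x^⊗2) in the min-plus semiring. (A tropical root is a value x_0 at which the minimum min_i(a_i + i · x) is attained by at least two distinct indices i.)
Roots: {1, 2}

Each tropical root is a break point of the lower envelope of the lines y = a_i + i · x (there are 3 lines, with slopes 0, 1, ..., 2). Only the lines that attain the minimum somewhere contribute to roots; other lines are dominated. Here the surviving (envelope) indices are i = 2, i = 1, i = 0.
Intersections between consecutive envelope lines give the roots: for adjacent envelope indices i < j the intersection is x = (a_i − a_j) / (j − i). Reading off the sorted break points: {1, 2}.
Verification: at each break x_0, at least two indices attain the minimum of min_i(a_i + i · x_0).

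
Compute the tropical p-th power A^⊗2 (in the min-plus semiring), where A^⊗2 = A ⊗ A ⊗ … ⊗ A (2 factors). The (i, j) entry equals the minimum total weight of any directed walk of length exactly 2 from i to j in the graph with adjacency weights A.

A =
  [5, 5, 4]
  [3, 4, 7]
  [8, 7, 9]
A^⊗2 =
  [8, 9, 9]
  [7, 8, 7]
  [10, 11, 12]

Each entry (A^⊗2)_ij equals the minimum over all length-2 walks i = v_0 → v_1 → … → v_2 = j of Σ_t A[v_t][v_{t+1}]. For example, for (i, j) = (0, 2) we minimise over 3 possible intermediate vertex sequences; the minimum is 9, attained along the walk 0 → 0 → 2.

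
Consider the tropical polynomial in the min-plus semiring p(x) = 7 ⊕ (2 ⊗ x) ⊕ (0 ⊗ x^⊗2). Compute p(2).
p(2) = 4

A tropical monomial a ⊗ x^⊗i evaluates to a + i · x. Evaluating each term at x = 2:
  Term 0 contributes 7 + 0 · 2 = 7
  Term 1 contributes 2 + 1 · 2 = 4
  Term 2 contributes 0 + 2 · 2 = 4
p(2) = ⊕ of these = min[7, 4, 4] = 4.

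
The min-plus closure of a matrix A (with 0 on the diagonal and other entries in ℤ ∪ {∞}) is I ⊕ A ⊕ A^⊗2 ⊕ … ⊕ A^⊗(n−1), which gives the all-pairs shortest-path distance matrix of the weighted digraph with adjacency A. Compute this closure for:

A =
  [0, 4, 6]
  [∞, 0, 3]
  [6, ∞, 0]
Closure =
  [0, 4, 6]
  [9, 0, 3]
  [6, 10, 0]

This is the Floyd-Warshall all-pairs shortest-path computation. For each intermediate vertex k = 0, 1, …, 2, update dist[i][j] ← min(dist[i][j], dist[i][k] + dist[k][j]). The final matrix gives, for each (i, j), the minimum total weight of any directed path from i to j (possibly empty when i = j).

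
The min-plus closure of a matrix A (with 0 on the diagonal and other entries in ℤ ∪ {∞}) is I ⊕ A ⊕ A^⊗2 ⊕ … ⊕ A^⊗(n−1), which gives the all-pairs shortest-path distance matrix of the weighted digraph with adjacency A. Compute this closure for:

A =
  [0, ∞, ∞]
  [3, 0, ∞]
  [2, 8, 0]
Closure =
  [0, ∞, ∞]
  [3, 0, ∞]
  [2, 8, 0]

This is the Floyd-Warshall all-pairs shortest-path computation. For each intermediate vertex k = 0, 1, …, 2, update dist[i][j] ← min(dist[i][j], dist[i][k] + dist[k][j]). The final matrix gives, for each (i, j), the minimum total weight of any directed path from i to j (possibly empty when i = j).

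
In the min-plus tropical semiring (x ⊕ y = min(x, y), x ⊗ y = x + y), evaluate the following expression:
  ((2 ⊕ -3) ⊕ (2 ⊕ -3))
((2 ⊕ -3) ⊕ (2 ⊕ -3)) = -3

Expand innermost to outermost. Recall ⊕ takes the minimum of its arguments and ⊗ takes their sum. Working out the expression ((2 ⊕ -3) ⊕ (2 ⊕ -3)) gives -3.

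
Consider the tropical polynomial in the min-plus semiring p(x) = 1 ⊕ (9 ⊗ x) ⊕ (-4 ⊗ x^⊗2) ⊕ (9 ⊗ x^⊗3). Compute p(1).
p(1) = -2

A tropical monomial a ⊗ x^⊗i evaluates to a + i · x. Evaluating each term at x = 1:
  Term 0 contributes 1 + 0 · 1 = 1
  Term 1 contributes 9 + 1 · 1 = 10
  Term 2 contributes -4 + 2 · 1 = -2
  Term 3 contributes 9 + 3 · 1 = 12
p(1) = ⊕ of these = min[1, 10, -2, 12] = -2.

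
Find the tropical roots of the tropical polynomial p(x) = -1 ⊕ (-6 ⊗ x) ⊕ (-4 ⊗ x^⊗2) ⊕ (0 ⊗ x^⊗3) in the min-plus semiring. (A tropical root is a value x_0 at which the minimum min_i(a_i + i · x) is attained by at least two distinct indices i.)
Roots: {-4, -2, 5}

Each tropical root is a break point of the lower envelope of the lines y = a_i + i · x (there are 4 lines, with slopes 0, 1, ..., 3). Only the lines that attain the minimum somewhere contribute to roots; other lines are dominated. Here the surviving (envelope) indices are i = 3, i = 2, i = 1, i = 0.
Intersections between consecutive envelope lines give the roots: for adjacent envelope indices i < j the intersection is x = (a_i − a_j) / (j − i). Reading off the sorted break points: {-4, -2, 5}.
Verification: at each break x_0, at least two indices attain the minimum of min_i(a_i + i · x_0).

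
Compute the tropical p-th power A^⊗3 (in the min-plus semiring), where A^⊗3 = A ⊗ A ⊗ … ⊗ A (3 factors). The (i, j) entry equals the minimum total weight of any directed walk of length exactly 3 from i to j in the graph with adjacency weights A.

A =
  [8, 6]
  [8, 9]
A^⊗3 =
  [22, 20]
  [22, 22]

Each entry (A^⊗3)_ij equals the minimum over all length-3 walks i = v_0 → v_1 → … → v_3 = j of Σ_t A[v_t][v_{t+1}]. For example, for (i, j) = (0, 1) we minimise over 4 possible intermediate vertex sequences; the minimum is 20, attained along the walk 0 → 1 → 0 → 1.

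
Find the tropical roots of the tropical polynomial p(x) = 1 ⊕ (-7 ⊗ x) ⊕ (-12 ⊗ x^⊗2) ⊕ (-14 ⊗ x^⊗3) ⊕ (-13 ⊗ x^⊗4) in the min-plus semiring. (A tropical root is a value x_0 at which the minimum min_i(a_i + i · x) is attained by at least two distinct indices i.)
Roots: {-1, 2, 5, 8}

Each tropical root is a break point of the lower envelope of the lines y = a_i + i · x (there are 5 lines, with slopes 0, 1, ..., 4). Only the lines that attain the minimum somewhere contribute to roots; other lines are dominated. Here the surviving (envelope) indices are i = 4, i = 3, i = 2, i = 1, i = 0.
Intersections between consecutive envelope lines give the roots: for adjacent envelope indices i < j the intersection is x = (a_i − a_j) / (j − i). Reading off the sorted break points: {-1, 2, 5, 8}.
Verification: at each break x_0, at least two indices attain the minimum of min_i(a_i + i · x_0).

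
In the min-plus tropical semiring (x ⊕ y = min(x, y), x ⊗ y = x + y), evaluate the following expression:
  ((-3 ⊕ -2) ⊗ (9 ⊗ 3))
((-3 ⊕ -2) ⊗ (9 ⊗ 3)) = 9

Expand innermost to outermost. Recall ⊕ takes the minimum of its arguments and ⊗ takes their sum. Working out the expression ((-3 ⊕ -2) ⊗ (9 ⊗ 3)) gives 9.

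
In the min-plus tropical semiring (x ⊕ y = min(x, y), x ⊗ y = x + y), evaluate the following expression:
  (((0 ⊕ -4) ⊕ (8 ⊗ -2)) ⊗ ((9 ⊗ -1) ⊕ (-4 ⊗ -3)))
(((0 ⊕ -4) ⊕ (8 ⊗ -2)) ⊗ ((9 ⊗ -1) ⊕ (-4 ⊗ -3))) = -11

Expand innermost to outermost. Recall ⊕ takes the minimum of its arguments and ⊗ takes their sum. Working out the expression (((0 ⊕ -4) ⊕ (8 ⊗ -2)) ⊗ ((9 ⊗ -1) ⊕ (-4 ⊗ -3))) gives -11.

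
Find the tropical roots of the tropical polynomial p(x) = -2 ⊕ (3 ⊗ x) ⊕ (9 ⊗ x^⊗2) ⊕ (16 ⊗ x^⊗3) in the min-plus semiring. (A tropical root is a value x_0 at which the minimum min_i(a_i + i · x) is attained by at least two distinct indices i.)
Roots: {-7, -6, -5}

Each tropical root is a break point of the lower envelope of the lines y = a_i + i · x (there are 4 lines, with slopes 0, 1, ..., 3). Only the lines that attain the minimum somewhere contribute to roots; other lines are dominated. Here the surviving (envelope) indices are i = 3, i = 2, i = 1, i = 0.
Intersections between consecutive envelope lines give the roots: for adjacent envelope indices i < j the intersection is x = (a_i − a_j) / (j − i). Reading off the sorted break points: {-7, -6, -5}.
Verification: at each break x_0, at least two indices attain the minimum of min_i(a_i + i · x_0).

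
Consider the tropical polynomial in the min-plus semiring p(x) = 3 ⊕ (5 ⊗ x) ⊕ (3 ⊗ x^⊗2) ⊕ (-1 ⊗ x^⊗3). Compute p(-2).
p(-2) = -7

A tropical monomial a ⊗ x^⊗i evaluates to a + i · x. Evaluating each term at x = -2:
  Term 0 contributes 3 + 0 · -2 = 3
  Term 1 contributes 5 + 1 · -2 = 3
  Term 2 contributes 3 + 2 · -2 = -1
  Term 3 contributes -1 + 3 · -2 = -7
p(-2) = ⊕ of these = min[3, 3, -1, -7] = -7.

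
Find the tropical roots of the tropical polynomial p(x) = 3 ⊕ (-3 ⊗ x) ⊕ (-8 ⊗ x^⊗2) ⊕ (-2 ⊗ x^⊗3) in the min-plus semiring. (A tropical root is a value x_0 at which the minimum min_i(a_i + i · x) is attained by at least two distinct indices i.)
Roots: {-6, 5, 6}

Each tropical root is a break point of the lower envelope of the lines y = a_i + i · x (there are 4 lines, with slopes 0, 1, ..., 3). Only the lines that attain the minimum somewhere contribute to roots; other lines are dominated. Here the surviving (envelope) indices are i = 3, i = 2, i = 1, i = 0.
Intersections between consecutive envelope lines give the roots: for adjacent envelope indices i < j the intersection is x = (a_i − a_j) / (j − i). Reading off the sorted break points: {-6, 5, 6}.
Verification: at each break x_0, at least two indices attain the minimum of min_i(a_i + i · x_0).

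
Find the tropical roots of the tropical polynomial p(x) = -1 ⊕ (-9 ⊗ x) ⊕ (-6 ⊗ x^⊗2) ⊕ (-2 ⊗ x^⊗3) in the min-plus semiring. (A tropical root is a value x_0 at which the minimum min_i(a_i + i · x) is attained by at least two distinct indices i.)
Roots: {-4, -3, 8}

Each tropical root is a break point of the lower envelope of the lines y = a_i + i · x (there are 4 lines, with slopes 0, 1, ..., 3). Only the lines that attain the minimum somewhere contribute to roots; other lines are dominated. Here the surviving (envelope) indices are i = 3, i = 2, i = 1, i = 0.
Intersections between consecutive envelope lines give the roots: for adjacent envelope indices i < j the intersection is x = (a_i − a_j) / (j − i). Reading off the sorted break points: {-4, -3, 8}.
Verification: at each break x_0, at least two indices attain the minimum of min_i(a_i + i · x_0).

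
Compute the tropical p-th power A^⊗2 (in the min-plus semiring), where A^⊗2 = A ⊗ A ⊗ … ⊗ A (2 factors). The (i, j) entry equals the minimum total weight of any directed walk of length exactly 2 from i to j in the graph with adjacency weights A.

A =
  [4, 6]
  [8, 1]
A^⊗2 =
  [8, 7]
  [9, 2]

Each entry (A^⊗2)_ij equals the minimum over all length-2 walks i = v_0 → v_1 → … → v_2 = j of Σ_t A[v_t][v_{t+1}]. For example, for (i, j) = (0, 1) we minimise over 2 possible intermediate vertex sequences; the minimum is 7, attained along the walk 0 → 1 → 1.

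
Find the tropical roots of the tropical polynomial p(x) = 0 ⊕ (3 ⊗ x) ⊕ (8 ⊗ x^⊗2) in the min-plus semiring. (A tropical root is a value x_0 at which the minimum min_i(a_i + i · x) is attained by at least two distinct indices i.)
Roots: {-5, -3}

Each tropical root is a break point of the lower envelope of the lines y = a_i + i · x (there are 3 lines, with slopes 0, 1, ..., 2). Only the lines that attain the minimum somewhere contribute to roots; other lines are dominated. Here the surviving (envelope) indices are i = 2, i = 1, i = 0.
Intersections between consecutive envelope lines give the roots: for adjacent envelope indices i < j the intersection is x = (a_i − a_j) / (j − i). Reading off the sorted break points: {-5, -3}.
Verification: at each break x_0, at least two indices attain the minimum of min_i(a_i + i · x_0).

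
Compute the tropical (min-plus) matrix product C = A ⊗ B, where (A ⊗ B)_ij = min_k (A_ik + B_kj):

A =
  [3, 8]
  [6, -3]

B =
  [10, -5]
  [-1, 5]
A ⊗ B =
  [7, -2]
  [-4, 1]

Apply the min-plus product entry-by-entry:
  C[0][0] = min over k of (A[0][0] + B[0][0] = 3 + 10 = 13, A[0][1] + B[1][0] = 8 + -1 = 7) = 7 (attained at k = 1)
  C[0][1] = min over k of (A[0][0] + B[0][1] = 3 + -5 = -2, A[0][1] + B[1][1] = 8 + 5 = 13) = -2 (attained at k = 0)
  C[1][0] = min over k of (A[1][0] + B[0][0] = 6 + 10 = 16, A[1][1] + B[1][0] = -3 + -1 = -4) = -4 (attained at k = 1)
  C[1][1] = min over k of (A[1][0] + B[0][1] = 6 + -5 = 1, A[1][1] + B[1][1] = -3 + 5 = 2) = 1 (attained at k = 0)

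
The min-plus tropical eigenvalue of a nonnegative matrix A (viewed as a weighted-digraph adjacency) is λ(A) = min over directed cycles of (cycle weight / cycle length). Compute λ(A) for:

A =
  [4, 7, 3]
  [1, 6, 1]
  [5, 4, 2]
λ(A) = 2

Enumerate directed cycles and compute their means (weight / length). Sample:
  cycle 0 → 0: weight = 4, length = 1, mean = 4/1 ≈ 4.000
  cycle 1 → 1: weight = 6, length = 1, mean = 6/1 ≈ 6.000
  cycle 2 → 2: weight = 2, length = 1, mean = 2/1 ≈ 2.000
  cycle 0 → 1 → 0: weight = 8, length = 2, mean = 8/2 ≈ 4.000
  cycle 0 → 2 → 0: weight = 8, length = 2, mean = 8/2 ≈ 4.000
  cycle 1 → 0 → 1: weight = 8, length = 2, mean = 8/2 ≈ 4.000
Minimum mean = 2.000, attained e.g. along the cycle 2 → 2 with weight 2 and length 1. So λ(A) = 2/1 = 2.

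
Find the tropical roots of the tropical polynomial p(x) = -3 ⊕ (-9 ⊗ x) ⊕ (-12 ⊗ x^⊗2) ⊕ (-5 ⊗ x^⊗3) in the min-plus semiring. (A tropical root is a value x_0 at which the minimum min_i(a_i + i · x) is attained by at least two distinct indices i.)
Roots: {-7, 3, 6}

Each tropical root is a break point of the lower envelope of the lines y = a_i + i · x (there are 4 lines, with slopes 0, 1, ..., 3). Only the lines that attain the minimum somewhere contribute to roots; other lines are dominated. Here the surviving (envelope) indices are i = 3, i = 2, i = 1, i = 0.
Intersections between consecutive envelope lines give the roots: for adjacent envelope indices i < j the intersection is x = (a_i − a_j) / (j − i). Reading off the sorted break points: {-7, 3, 6}.
Verification: at each break x_0, at least two indices attain the minimum of min_i(a_i + i · x_0).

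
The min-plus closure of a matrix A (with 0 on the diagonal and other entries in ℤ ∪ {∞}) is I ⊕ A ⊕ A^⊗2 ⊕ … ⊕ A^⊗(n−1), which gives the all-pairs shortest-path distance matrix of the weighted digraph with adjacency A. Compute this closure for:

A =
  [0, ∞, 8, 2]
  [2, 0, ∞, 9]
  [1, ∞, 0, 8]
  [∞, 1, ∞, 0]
Closure =
  [0, 3, 8, 2]
  [2, 0, 10, 4]
  [1, 4, 0, 3]
  [3, 1, 11, 0]

This is the Floyd-Warshall all-pairs shortest-path computation. For each intermediate vertex k = 0, 1, …, 3, update dist[i][j] ← min(dist[i][j], dist[i][k] + dist[k][j]). The final matrix gives, for each (i, j), the minimum total weight of any directed path from i to j (possibly empty when i = j).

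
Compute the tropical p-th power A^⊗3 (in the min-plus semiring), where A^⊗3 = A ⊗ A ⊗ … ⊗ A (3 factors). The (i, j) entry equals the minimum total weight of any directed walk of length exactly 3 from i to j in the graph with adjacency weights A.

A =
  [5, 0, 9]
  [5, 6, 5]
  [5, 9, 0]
A^⊗3 =
  [10, 5, 5]
  [10, 10, 5]
  [5, 5, 0]

Each entry (A^⊗3)_ij equals the minimum over all length-3 walks i = v_0 → v_1 → … → v_3 = j of Σ_t A[v_t][v_{t+1}]. For example, for (i, j) = (0, 2) we minimise over 9 possible intermediate vertex sequences; the minimum is 5, attained along the walk 0 → 1 → 2 → 2.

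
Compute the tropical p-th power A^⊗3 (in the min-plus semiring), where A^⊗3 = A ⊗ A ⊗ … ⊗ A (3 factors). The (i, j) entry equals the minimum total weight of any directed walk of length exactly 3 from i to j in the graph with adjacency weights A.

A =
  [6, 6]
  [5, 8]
A^⊗3 =
  [17, 17]
  [16, 17]

Each entry (A^⊗3)_ij equals the minimum over all length-3 walks i = v_0 → v_1 → … → v_3 = j of Σ_t A[v_t][v_{t+1}]. For example, for (i, j) = (0, 1) we minimise over 4 possible intermediate vertex sequences; the minimum is 17, attained along the walk 0 → 1 → 0 → 1.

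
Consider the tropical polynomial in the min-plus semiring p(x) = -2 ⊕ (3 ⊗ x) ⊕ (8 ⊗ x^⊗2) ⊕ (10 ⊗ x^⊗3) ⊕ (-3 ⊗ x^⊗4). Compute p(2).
p(2) = -2

A tropical monomial a ⊗ x^⊗i evaluates to a + i · x. Evaluating each term at x = 2:
  Term 0 contributes -2 + 0 · 2 = -2
  Term 1 contributes 3 + 1 · 2 = 5
  Term 2 contributes 8 + 2 · 2 = 12
  Term 3 contributes 10 + 3 · 2 = 16
  Term 4 contributes -3 + 4 · 2 = 5
p(2) = ⊕ of these = min[-2, 5, 12, 16, 5] = -2.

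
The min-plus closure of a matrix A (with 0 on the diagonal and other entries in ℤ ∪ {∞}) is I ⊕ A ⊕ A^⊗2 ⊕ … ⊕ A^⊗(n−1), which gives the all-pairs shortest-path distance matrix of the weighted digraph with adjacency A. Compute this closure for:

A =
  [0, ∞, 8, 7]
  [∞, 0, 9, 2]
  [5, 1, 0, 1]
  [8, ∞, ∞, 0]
Closure =
  [0, 9, 8, 7]
  [10, 0, 9, 2]
  [5, 1, 0, 1]
  [8, 17, 16, 0]

This is the Floyd-Warshall all-pairs shortest-path computation. For each intermediate vertex k = 0, 1, …, 3, update dist[i][j] ← min(dist[i][j], dist[i][k] + dist[k][j]). The final matrix gives, for each (i, j), the minimum total weight of any directed path from i to j (possibly empty when i = j).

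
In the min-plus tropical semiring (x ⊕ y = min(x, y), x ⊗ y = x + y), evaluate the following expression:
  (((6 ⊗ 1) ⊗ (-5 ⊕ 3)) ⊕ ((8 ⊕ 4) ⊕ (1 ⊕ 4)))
(((6 ⊗ 1) ⊗ (-5 ⊕ 3)) ⊕ ((8 ⊕ 4) ⊕ (1 ⊕ 4))) = 1

Expand innermost to outermost. Recall ⊕ takes the minimum of its arguments and ⊗ takes their sum. Working out the expression (((6 ⊗ 1) ⊗ (-5 ⊕ 3)) ⊕ ((8 ⊕ 4) ⊕ (1 ⊕ 4))) gives 1.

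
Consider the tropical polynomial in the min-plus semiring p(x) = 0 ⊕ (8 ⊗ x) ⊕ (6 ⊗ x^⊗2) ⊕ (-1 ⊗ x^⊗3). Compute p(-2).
p(-2) = -7

A tropical monomial a ⊗ x^⊗i evaluates to a + i · x. Evaluating each term at x = -2:
  Term 0 contributes 0 + 0 · -2 = 0
  Term 1 contributes 8 + 1 · -2 = 6
  Term 2 contributes 6 + 2 · -2 = 2
  Term 3 contributes -1 + 3 · -2 = -7
p(-2) = ⊕ of these = min[0, 6, 2, -7] = -7.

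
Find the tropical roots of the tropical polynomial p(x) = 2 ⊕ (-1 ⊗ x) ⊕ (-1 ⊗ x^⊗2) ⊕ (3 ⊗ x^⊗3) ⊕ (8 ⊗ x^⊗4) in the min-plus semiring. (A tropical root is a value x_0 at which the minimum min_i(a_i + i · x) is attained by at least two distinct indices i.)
Roots: {-5, -4, 0, 3}

Each tropical root is a break point of the lower envelope of the lines y = a_i + i · x (there are 5 lines, with slopes 0, 1, ..., 4). Only the lines that attain the minimum somewhere contribute to roots; other lines are dominated. Here the surviving (envelope) indices are i = 4, i = 3, i = 2, i = 1, i = 0.
Intersections between consecutive envelope lines give the roots: for adjacent envelope indices i < j the intersection is x = (a_i − a_j) / (j − i). Reading off the sorted break points: {-5, -4, 0, 3}.
Verification: at each break x_0, at least two indices attain the minimum of min_i(a_i + i · x_0).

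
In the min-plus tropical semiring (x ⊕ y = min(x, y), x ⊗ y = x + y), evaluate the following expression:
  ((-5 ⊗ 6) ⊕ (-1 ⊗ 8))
((-5 ⊗ 6) ⊕ (-1 ⊗ 8)) = 1

Expand innermost to outermost. Recall ⊕ takes the minimum of its arguments and ⊗ takes their sum. Working out the expression ((-5 ⊗ 6) ⊕ (-1 ⊗ 8)) gives 1.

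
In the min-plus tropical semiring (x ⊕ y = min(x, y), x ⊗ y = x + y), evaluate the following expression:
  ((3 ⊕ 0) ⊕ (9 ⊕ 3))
((3 ⊕ 0) ⊕ (9 ⊕ 3)) = 0

Expand innermost to outermost. Recall ⊕ takes the minimum of its arguments and ⊗ takes their sum. Working out the expression ((3 ⊕ 0) ⊕ (9 ⊕ 3)) gives 0.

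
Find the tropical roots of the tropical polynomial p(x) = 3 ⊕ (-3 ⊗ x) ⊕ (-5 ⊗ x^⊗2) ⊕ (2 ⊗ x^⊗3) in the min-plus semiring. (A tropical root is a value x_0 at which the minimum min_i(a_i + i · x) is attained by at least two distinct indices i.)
Roots: {-7, 2, 6}

Each tropical root is a break point of the lower envelope of the lines y = a_i + i · x (there are 4 lines, with slopes 0, 1, ..., 3). Only the lines that attain the minimum somewhere contribute to roots; other lines are dominated. Here the surviving (envelope) indices are i = 3, i = 2, i = 1, i = 0.
Intersections between consecutive envelope lines give the roots: for adjacent envelope indices i < j the intersection is x = (a_i − a_j) / (j − i). Reading off the sorted break points: {-7, 2, 6}.
Verification: at each break x_0, at least two indices attain the minimum of min_i(a_i + i · x_0).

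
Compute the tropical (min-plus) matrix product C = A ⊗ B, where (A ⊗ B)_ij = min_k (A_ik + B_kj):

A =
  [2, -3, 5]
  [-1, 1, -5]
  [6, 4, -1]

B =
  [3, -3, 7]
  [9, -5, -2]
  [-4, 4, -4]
A ⊗ B =
  [1, -8, -5]
  [-9, -4, -9]
  [-5, -1, -5]

Apply the min-plus product entry-by-entry:
  C[0][0] = min over k of (A[0][0] + B[0][0] = 2 + 3 = 5, A[0][1] + B[1][0] = -3 + 9 = 6, A[0][2] + B[2][0] = 5 + -4 = 1) = 1 (attained at k = 2)
  C[0][1] = min over k of (A[0][0] + B[0][1] = 2 + -3 = -1, A[0][1] + B[1][1] = -3 + -5 = -8, A[0][2] + B[2][1] = 5 + 4 = 9) = -8 (attained at k = 1)
  C[0][2] = min over k of (A[0][0] + B[0][2] = 2 + 7 = 9, A[0][1] + B[1][2] = -3 + -2 = -5, A[0][2] + B[2][2] = 5 + -4 = 1) = -5 (attained at k = 1)
  C[1][0] = min over k of (A[1][0] + B[0][0] = -1 + 3 = 2, A[1][1] + B[1][0] = 1 + 9 = 10, A[1][2] + B[2][0] = -5 + -4 = -9) = -9 (attained at k = 2)
  C[1][1] = min over k of (A[1][0] + B[0][1] = -1 + -3 = -4, A[1][1] + B[1][1] = 1 + -5 = -4, A[1][2] + B[2][1] = -5 + 4 = -1) = -4 (attained at k = 0)
  C[1][2] = min over k of (A[1][0] + B[0][2] = -1 + 7 = 6, A[1][1] + B[1][2] = 1 + -2 = -1, A[1][2] + B[2][2] = -5 + -4 = -9) = -9 (attained at k = 2)
  C[2][0] = min over k of (A[2][0] + B[0][0] = 6 + 3 = 9, A[2][1] + B[1][0] = 4 + 9 = 13, A[2][2] + B[2][0] = -1 + -4 = -5) = -5 (attained at k = 2)
  C[2][1] = min over k of (A[2][0] + B[0][1] = 6 + -3 = 3, A[2][1] + B[1][1] = 4 + -5 = -1, A[2][2] + B[2][1] = -1 + 4 = 3) = -1 (attained at k = 1)
  C[2][2] = min over k of (A[2][0] + B[0][2] = 6 + 7 = 13, A[2][1] + B[1][2] = 4 + -2 = 2, A[2][2] + B[2][2] = -1 + -4 = -5) = -5 (attained at k = 2)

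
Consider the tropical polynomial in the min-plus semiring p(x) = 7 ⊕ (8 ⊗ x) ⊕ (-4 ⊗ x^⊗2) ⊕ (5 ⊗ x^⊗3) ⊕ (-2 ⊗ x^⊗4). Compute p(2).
p(2) = 0

A tropical monomial a ⊗ x^⊗i evaluates to a + i · x. Evaluating each term at x = 2:
  Term 0 contributes 7 + 0 · 2 = 7
  Term 1 contributes 8 + 1 · 2 = 10
  Term 2 contributes -4 + 2 · 2 = 0
  Term 3 contributes 5 + 3 · 2 = 11
  Term 4 contributes -2 + 4 · 2 = 6
p(2) = ⊕ of these = min[7, 10, 0, 11, 6] = 0.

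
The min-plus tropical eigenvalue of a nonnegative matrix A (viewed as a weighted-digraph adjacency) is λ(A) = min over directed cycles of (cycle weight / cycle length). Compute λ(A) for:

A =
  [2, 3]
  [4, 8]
λ(A) = 2

Enumerate directed cycles and compute their means (weight / length). Sample:
  cycle 0 → 0: weight = 2, length = 1, mean = 2/1 ≈ 2.000
  cycle 1 → 1: weight = 8, length = 1, mean = 8/1 ≈ 8.000
  cycle 0 → 1 → 0: weight = 7, length = 2, mean = 7/2 ≈ 3.500
  cycle 1 → 0 → 1: weight = 7, length = 2, mean = 7/2 ≈ 3.500
Minimum mean = 2.000, attained e.g. along the cycle 0 → 0 with weight 2 and length 1. So λ(A) = 2/1 = 2.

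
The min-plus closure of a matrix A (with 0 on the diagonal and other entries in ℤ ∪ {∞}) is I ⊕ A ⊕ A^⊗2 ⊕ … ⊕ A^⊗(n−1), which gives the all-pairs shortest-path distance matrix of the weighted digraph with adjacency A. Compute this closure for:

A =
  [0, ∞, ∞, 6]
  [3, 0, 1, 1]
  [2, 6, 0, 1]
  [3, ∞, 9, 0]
Closure =
  [0, 21, 15, 6]
  [3, 0, 1, 1]
  [2, 6, 0, 1]
  [3, 15, 9, 0]

This is the Floyd-Warshall all-pairs shortest-path computation. For each intermediate vertex k = 0, 1, …, 3, update dist[i][j] ← min(dist[i][j], dist[i][k] + dist[k][j]). The final matrix gives, for each (i, j), the minimum total weight of any directed path from i to j (possibly empty when i = j).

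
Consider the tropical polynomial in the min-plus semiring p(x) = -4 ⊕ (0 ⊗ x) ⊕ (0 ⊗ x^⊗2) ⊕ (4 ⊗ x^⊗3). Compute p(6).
p(6) = -4

A tropical monomial a ⊗ x^⊗i evaluates to a + i · x. Evaluating each term at x = 6:
  Term 0 contributes -4 + 0 · 6 = -4
  Term 1 contributes 0 + 1 · 6 = 6
  Term 2 contributes 0 + 2 · 6 = 12
  Term 3 contributes 4 + 3 · 6 = 22
p(6) = ⊕ of these = min[-4, 6, 12, 22] = -4.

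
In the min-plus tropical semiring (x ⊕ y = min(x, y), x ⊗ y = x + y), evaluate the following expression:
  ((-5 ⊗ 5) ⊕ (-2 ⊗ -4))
((-5 ⊗ 5) ⊕ (-2 ⊗ -4)) = -6

Expand innermost to outermost. Recall ⊕ takes the minimum of its arguments and ⊗ takes their sum. Working out the expression ((-5 ⊗ 5) ⊕ (-2 ⊗ -4)) gives -6.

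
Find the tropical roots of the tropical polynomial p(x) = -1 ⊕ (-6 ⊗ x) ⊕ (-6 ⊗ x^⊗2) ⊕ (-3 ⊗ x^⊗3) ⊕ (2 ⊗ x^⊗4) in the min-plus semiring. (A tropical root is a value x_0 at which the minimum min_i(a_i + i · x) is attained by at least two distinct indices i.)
Roots: {-5, -3, 0, 5}

Each tropical root is a break point of the lower envelope of the lines y = a_i + i · x (there are 5 lines, with slopes 0, 1, ..., 4). Only the lines that attain the minimum somewhere contribute to roots; other lines are dominated. Here the surviving (envelope) indices are i = 4, i = 3, i = 2, i = 1, i = 0.
Intersections between consecutive envelope lines give the roots: for adjacent envelope indices i < j the intersection is x = (a_i − a_j) / (j − i). Reading off the sorted break points: {-5, -3, 0, 5}.
Verification: at each break x_0, at least two indices attain the minimum of min_i(a_i + i · x_0).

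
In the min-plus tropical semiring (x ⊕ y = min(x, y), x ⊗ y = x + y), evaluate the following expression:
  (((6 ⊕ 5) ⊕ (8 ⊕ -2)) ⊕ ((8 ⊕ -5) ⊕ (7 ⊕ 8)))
(((6 ⊕ 5) ⊕ (8 ⊕ -2)) ⊕ ((8 ⊕ -5) ⊕ (7 ⊕ 8))) = -5

Expand innermost to outermost. Recall ⊕ takes the minimum of its arguments and ⊗ takes their sum. Working out the expression (((6 ⊕ 5) ⊕ (8 ⊕ -2)) ⊕ ((8 ⊕ -5) ⊕ (7 ⊕ 8))) gives -5.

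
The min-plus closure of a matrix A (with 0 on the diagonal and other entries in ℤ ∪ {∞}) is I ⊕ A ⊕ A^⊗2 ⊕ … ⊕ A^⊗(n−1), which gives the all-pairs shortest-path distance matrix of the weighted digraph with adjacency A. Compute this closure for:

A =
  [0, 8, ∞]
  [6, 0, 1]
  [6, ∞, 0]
Closure =
  [0, 8, 9]
  [6, 0, 1]
  [6, 14, 0]

This is the Floyd-Warshall all-pairs shortest-path computation. For each intermediate vertex k = 0, 1, …, 2, update dist[i][j] ← min(dist[i][j], dist[i][k] + dist[k][j]). The final matrix gives, for each (i, j), the minimum total weight of any directed path from i to j (possibly empty when i = j).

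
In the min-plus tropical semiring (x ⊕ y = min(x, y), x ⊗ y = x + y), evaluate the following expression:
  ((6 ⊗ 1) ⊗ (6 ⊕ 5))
((6 ⊗ 1) ⊗ (6 ⊕ 5)) = 12

Expand innermost to outermost. Recall ⊕ takes the minimum of its arguments and ⊗ takes their sum. Working out the expression ((6 ⊗ 1) ⊗ (6 ⊕ 5)) gives 12.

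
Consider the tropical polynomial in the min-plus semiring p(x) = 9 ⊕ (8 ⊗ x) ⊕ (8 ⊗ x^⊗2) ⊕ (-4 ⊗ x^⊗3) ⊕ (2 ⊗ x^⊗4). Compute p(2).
p(2) = 2

A tropical monomial a ⊗ x^⊗i evaluates to a + i · x. Evaluating each term at x = 2:
  Term 0 contributes 9 + 0 · 2 = 9
  Term 1 contributes 8 + 1 · 2 = 10
  Term 2 contributes 8 + 2 · 2 = 12
  Term 3 contributes -4 + 3 · 2 = 2
  Term 4 contributes 2 + 4 · 2 = 10
p(2) = ⊕ of these = min[9, 10, 12, 2, 10] = 2.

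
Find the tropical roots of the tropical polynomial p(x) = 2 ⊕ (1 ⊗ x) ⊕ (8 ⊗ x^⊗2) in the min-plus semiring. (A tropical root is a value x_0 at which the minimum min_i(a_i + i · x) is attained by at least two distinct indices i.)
Roots: {-7, 1}

Each tropical root is a break point of the lower envelope of the lines y = a_i + i · x (there are 3 lines, with slopes 0, 1, ..., 2). Only the lines that attain the minimum somewhere contribute to roots; other lines are dominated. Here the surviving (envelope) indices are i = 2, i = 1, i = 0.
Intersections between consecutive envelope lines give the roots: for adjacent envelope indices i < j the intersection is x = (a_i − a_j) / (j − i). Reading off the sorted break points: {-7, 1}.
Verification: at each break x_0, at least two indices attain the minimum of min_i(a_i + i · x_0).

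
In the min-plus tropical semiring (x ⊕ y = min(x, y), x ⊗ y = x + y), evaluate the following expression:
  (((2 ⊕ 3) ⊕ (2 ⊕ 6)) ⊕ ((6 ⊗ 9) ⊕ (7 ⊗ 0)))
(((2 ⊕ 3) ⊕ (2 ⊕ 6)) ⊕ ((6 ⊗ 9) ⊕ (7 ⊗ 0))) = 2

Expand innermost to outermost. Recall ⊕ takes the minimum of its arguments and ⊗ takes their sum. Working out the expression (((2 ⊕ 3) ⊕ (2 ⊕ 6)) ⊕ ((6 ⊗ 9) ⊕ (7 ⊗ 0))) gives 2.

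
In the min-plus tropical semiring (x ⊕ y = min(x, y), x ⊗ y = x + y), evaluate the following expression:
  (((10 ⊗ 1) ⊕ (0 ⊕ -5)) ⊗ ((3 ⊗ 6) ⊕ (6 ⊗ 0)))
(((10 ⊗ 1) ⊕ (0 ⊕ -5)) ⊗ ((3 ⊗ 6) ⊕ (6 ⊗ 0))) = 1

Expand innermost to outermost. Recall ⊕ takes the minimum of its arguments and ⊗ takes their sum. Working out the expression (((10 ⊗ 1) ⊕ (0 ⊕ -5)) ⊗ ((3 ⊗ 6) ⊕ (6 ⊗ 0))) gives 1.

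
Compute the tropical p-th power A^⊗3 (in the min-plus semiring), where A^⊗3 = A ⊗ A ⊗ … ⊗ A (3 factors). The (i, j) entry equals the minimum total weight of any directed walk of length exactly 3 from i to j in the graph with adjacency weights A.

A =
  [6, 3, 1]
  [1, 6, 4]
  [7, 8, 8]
A^⊗3 =
  [10, 7, 5]
  [5, 10, 8]
  [11, 12, 10]

Each entry (A^⊗3)_ij equals the minimum over all length-3 walks i = v_0 → v_1 → … → v_3 = j of Σ_t A[v_t][v_{t+1}]. For example, for (i, j) = (0, 2) we minimise over 9 possible intermediate vertex sequences; the minimum is 5, attained along the walk 0 → 1 → 0 → 2.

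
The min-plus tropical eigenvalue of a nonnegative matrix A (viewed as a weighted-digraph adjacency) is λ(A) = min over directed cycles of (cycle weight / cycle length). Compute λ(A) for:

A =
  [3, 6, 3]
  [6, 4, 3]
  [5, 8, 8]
λ(A) = 3

Enumerate directed cycles and compute their means (weight / length). Sample:
  cycle 0 → 0: weight = 3, length = 1, mean = 3/1 ≈ 3.000
  cycle 1 → 1: weight = 4, length = 1, mean = 4/1 ≈ 4.000
  cycle 2 → 2: weight = 8, length = 1, mean = 8/1 ≈ 8.000
  cycle 0 → 1 → 0: weight = 12, length = 2, mean = 12/2 ≈ 6.000
  cycle 0 → 2 → 0: weight = 8, length = 2, mean = 8/2 ≈ 4.000
  cycle 1 → 0 → 1: weight = 12, length = 2, mean = 12/2 ≈ 6.000
Minimum mean = 3.000, attained e.g. along the cycle 0 → 0 with weight 3 and length 1. So λ(A) = 3/1 = 3.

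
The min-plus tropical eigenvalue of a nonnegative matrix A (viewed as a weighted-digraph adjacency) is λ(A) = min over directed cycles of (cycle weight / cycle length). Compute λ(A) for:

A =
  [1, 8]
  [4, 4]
λ(A) = 1

Enumerate directed cycles and compute their means (weight / length). Sample:
  cycle 0 → 0: weight = 1, length = 1, mean = 1/1 ≈ 1.000
  cycle 1 → 1: weight = 4, length = 1, mean = 4/1 ≈ 4.000
  cycle 0 → 1 → 0: weight = 12, length = 2, mean = 12/2 ≈ 6.000
  cycle 1 → 0 → 1: weight = 12, length = 2, mean = 12/2 ≈ 6.000
Minimum mean = 1.000, attained e.g. along the cycle 0 → 0 with weight 1 and length 1. So λ(A) = 1/1 = 1.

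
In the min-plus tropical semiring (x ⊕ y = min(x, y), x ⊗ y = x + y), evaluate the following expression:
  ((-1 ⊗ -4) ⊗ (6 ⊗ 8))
((-1 ⊗ -4) ⊗ (6 ⊗ 8)) = 9

Expand innermost to outermost. Recall ⊕ takes the minimum of its arguments and ⊗ takes their sum. Working out the expression ((-1 ⊗ -4) ⊗ (6 ⊗ 8)) gives 9.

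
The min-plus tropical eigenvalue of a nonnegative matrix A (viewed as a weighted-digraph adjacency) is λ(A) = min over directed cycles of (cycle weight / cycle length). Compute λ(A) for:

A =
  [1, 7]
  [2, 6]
λ(A) = 1

Enumerate directed cycles and compute their means (weight / length). Sample:
  cycle 0 → 0: weight = 1, length = 1, mean = 1/1 ≈ 1.000
  cycle 1 → 1: weight = 6, length = 1, mean = 6/1 ≈ 6.000
  cycle 0 → 1 → 0: weight = 9, length = 2, mean = 9/2 ≈ 4.500
  cycle 1 → 0 → 1: weight = 9, length = 2, mean = 9/2 ≈ 4.500
Minimum mean = 1.000, attained e.g. along the cycle 0 → 0 with weight 1 and length 1. So λ(A) = 1/1 = 1.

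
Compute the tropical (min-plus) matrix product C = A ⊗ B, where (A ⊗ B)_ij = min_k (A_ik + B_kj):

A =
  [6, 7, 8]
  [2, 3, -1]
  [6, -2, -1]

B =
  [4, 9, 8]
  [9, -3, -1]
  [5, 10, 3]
A ⊗ B =
  [10, 4, 6]
  [4, 0, 2]
  [4, -5, -3]

Apply the min-plus product entry-by-entry:
  C[0][0] = min over k of (A[0][0] + B[0][0] = 6 + 4 = 10, A[0][1] + B[1][0] = 7 + 9 = 16, A[0][2] + B[2][0] = 8 + 5 = 13) = 10 (attained at k = 0)
  C[0][1] = min over k of (A[0][0] + B[0][1] = 6 + 9 = 15, A[0][1] + B[1][1] = 7 + -3 = 4, A[0][2] + B[2][1] = 8 + 10 = 18) = 4 (attained at k = 1)
  C[0][2] = min over k of (A[0][0] + B[0][2] = 6 + 8 = 14, A[0][1] + B[1][2] = 7 + -1 = 6, A[0][2] + B[2][2] = 8 + 3 = 11) = 6 (attained at k = 1)
  C[1][0] = min over k of (A[1][0] + B[0][0] = 2 + 4 = 6, A[1][1] + B[1][0] = 3 + 9 = 12, A[1][2] + B[2][0] = -1 + 5 = 4) = 4 (attained at k = 2)
  C[1][1] = min over k of (A[1][0] + B[0][1] = 2 + 9 = 11, A[1][1] + B[1][1] = 3 + -3 = 0, A[1][2] + B[2][1] = -1 + 10 = 9) = 0 (attained at k = 1)
  C[1][2] = min over k of (A[1][0] + B[0][2] = 2 + 8 = 10, A[1][1] + B[1][2] = 3 + -1 = 2, A[1][2] + B[2][2] = -1 + 3 = 2) = 2 (attained at k = 1)
  C[2][0] = min over k of (A[2][0] + B[0][0] = 6 + 4 = 10, A[2][1] + B[1][0] = -2 + 9 = 7, A[2][2] + B[2][0] = -1 + 5 = 4) = 4 (attained at k = 2)
  C[2][1] = min over k of (A[2][0] + B[0][1] = 6 + 9 = 15, A[2][1] + B[1][1] = -2 + -3 = -5, A[2][2] + B[2][1] = -1 + 10 = 9) = -5 (attained at k = 1)
  C[2][2] = min over k of (A[2][0] + B[0][2] = 6 + 8 = 14, A[2][1] + B[1][2] = -2 + -1 = -3, A[2][2] + B[2][2] = -1 + 3 = 2) = -3 (attained at k = 1)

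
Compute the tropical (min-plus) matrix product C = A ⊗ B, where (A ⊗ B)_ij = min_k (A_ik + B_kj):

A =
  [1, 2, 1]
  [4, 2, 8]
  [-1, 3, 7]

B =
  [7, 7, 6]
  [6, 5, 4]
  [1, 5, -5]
A ⊗ B =
  [2, 6, -4]
  [8, 7, 3]
  [6, 6, 2]

Apply the min-plus product entry-by-entry:
  C[0][0] = min over k of (A[0][0] + B[0][0] = 1 + 7 = 8, A[0][1] + B[1][0] = 2 + 6 = 8, A[0][2] + B[2][0] = 1 + 1 = 2) = 2 (attained at k = 2)
  C[0][1] = min over k of (A[0][0] + B[0][1] = 1 + 7 = 8, A[0][1] + B[1][1] = 2 + 5 = 7, A[0][2] + B[2][1] = 1 + 5 = 6) = 6 (attained at k = 2)
  C[0][2] = min over k of (A[0][0] + B[0][2] = 1 + 6 = 7, A[0][1] + B[1][2] = 2 + 4 = 6, A[0][2] + B[2][2] = 1 + -5 = -4) = -4 (attained at k = 2)
  C[1][0] = min over k of (A[1][0] + B[0][0] = 4 + 7 = 11, A[1][1] + B[1][0] = 2 + 6 = 8, A[1][2] + B[2][0] = 8 + 1 = 9) = 8 (attained at k = 1)
  C[1][1] = min over k of (A[1][0] + B[0][1] = 4 + 7 = 11, A[1][1] + B[1][1] = 2 + 5 = 7, A[1][2] + B[2][1] = 8 + 5 = 13) = 7 (attained at k = 1)
  C[1][2] = min over k of (A[1][0] + B[0][2] = 4 + 6 = 10, A[1][1] + B[1][2] = 2 + 4 = 6, A[1][2] + B[2][2] = 8 + -5 = 3) = 3 (attained at k = 2)
  C[2][0] = min over k of (A[2][0] + B[0][0] = -1 + 7 = 6, A[2][1] + B[1][0] = 3 + 6 = 9, A[2][2] + B[2][0] = 7 + 1 = 8) = 6 (attained at k = 0)
  C[2][1] = min over k of (A[2][0] + B[0][1] = -1 + 7 = 6, A[2][1] + B[1][1] = 3 + 5 = 8, A[2][2] + B[2][1] = 7 + 5 = 12) = 6 (attained at k = 0)
  C[2][2] = min over k of (A[2][0] + B[0][2] = -1 + 6 = 5, A[2][1] + B[1][2] = 3 + 4 = 7, A[2][2] + B[2][2] = 7 + -5 = 2) = 2 (attained at k = 2)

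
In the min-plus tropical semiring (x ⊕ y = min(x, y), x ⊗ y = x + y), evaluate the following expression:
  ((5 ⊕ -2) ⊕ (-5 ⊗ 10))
((5 ⊕ -2) ⊕ (-5 ⊗ 10)) = -2

Expand innermost to outermost. Recall ⊕ takes the minimum of its arguments and ⊗ takes their sum. Working out the expression ((5 ⊕ -2) ⊕ (-5 ⊗ 10)) gives -2.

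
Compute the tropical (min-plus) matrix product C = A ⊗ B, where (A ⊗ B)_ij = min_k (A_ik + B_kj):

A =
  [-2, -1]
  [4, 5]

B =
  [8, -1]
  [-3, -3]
A ⊗ B =
  [-4, -4]
  [2, 2]

Apply the min-plus product entry-by-entry:
  C[0][0] = min over k of (A[0][0] + B[0][0] = -2 + 8 = 6, A[0][1] + B[1][0] = -1 + -3 = -4) = -4 (attained at k = 1)
  C[0][1] = min over k of (A[0][0] + B[0][1] = -2 + -1 = -3, A[0][1] + B[1][1] = -1 + -3 = -4) = -4 (attained at k = 1)
  C[1][0] = min over k of (A[1][0] + B[0][0] = 4 + 8 = 12, A[1][1] + B[1][0] = 5 + -3 = 2) = 2 (attained at k = 1)
  C[1][1] = min over k of (A[1][0] + B[0][1] = 4 + -1 = 3, A[1][1] + B[1][1] = 5 + -3 = 2) = 2 (attained at k = 1)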